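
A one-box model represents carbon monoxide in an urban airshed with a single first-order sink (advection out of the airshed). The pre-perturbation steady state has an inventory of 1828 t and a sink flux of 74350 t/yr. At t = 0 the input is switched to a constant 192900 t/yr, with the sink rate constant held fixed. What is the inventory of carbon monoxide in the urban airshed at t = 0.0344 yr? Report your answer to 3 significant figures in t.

4020 t

Residence time τ = M₀/F₀ = 0.02459 yr. The eventual steady state is M_∞ = M₀·(F₁/F₀) = 1828 × 192900/74350 = 4742.7 t.
The anomaly ΔM(t) = M(t) − M_∞ decays as ΔM₀·e^(−t/τ) with ΔM₀ = 1828 − 4742.7 = −2915 t.
At t = 0.0344 yr, e^(−t/τ) = e^(−1.399) = 0.2468, so ΔM = −719.4 t and M = 4742.7 − 719.4 = 4023.3 t.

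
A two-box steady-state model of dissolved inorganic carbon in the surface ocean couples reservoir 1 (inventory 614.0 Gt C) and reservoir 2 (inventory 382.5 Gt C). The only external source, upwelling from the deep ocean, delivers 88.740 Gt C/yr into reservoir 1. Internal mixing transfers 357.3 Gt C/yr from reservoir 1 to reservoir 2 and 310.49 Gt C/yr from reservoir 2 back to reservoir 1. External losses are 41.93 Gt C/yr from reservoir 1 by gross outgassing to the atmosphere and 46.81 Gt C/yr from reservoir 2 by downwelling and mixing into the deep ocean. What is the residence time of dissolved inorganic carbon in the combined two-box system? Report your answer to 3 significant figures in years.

For the system as a whole, the A↔B exchange is internal and contributes nothing to the throughput; only the external sinks remove mass.
M_total = 614.0 + 382.5 = 996.50 Gt C.
ΣF_external_out = 41.93 + 46.81 = 88.740 Gt C/yr.
τ = M_total / ΣF_ext = 996.50 / 88.740 = 11.23 yr.

11.2 yr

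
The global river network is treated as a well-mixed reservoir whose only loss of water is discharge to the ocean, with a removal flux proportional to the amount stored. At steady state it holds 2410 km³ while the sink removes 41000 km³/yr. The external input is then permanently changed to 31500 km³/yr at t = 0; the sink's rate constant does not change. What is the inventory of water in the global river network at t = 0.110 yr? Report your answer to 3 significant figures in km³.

1940 km³

τ = M₀/F₀ = 2410/41000 = 0.05878 yr; rate constant k = 1/τ.
New steady state M_∞ = F₁/k = F₁·τ = 31500 × 0.05878 = 1851.6 km³.
M(t) = M_∞ + (M₀ − M_∞)·e^(−t/τ); t/τ = 0.110/0.05878 = 1.871, so e^(−t/τ) = 0.1539.
M(t) = 1851.6 + 558.4 × 0.1539 = 1937.5 km³.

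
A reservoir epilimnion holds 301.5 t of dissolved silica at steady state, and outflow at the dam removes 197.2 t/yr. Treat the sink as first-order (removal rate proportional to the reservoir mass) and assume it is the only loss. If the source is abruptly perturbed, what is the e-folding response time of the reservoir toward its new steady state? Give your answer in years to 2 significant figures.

For a linear reservoir the response time equals the residence time τ = M/F.
τ = 301.5 / 197.2 = 1.529 yr.

1.5 yr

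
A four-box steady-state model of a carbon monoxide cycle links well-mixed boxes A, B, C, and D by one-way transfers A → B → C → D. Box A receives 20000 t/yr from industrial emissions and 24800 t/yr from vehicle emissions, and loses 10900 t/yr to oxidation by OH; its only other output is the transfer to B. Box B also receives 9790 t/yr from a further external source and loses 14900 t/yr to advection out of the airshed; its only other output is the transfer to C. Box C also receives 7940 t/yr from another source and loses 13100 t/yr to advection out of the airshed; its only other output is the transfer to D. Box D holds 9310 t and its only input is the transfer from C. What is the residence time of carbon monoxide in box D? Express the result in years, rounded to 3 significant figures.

Box A: F(A→B) = (20000 + 24800) − 10900 = 33900 t/yr.
Box B: F(B→C) = (33900 + 9790) − 14900 = 28790 t/yr.
Box C: F(C→D) = (28790 + 7940) − 13100 = 23630 t/yr.
Box D throughput = its input = 23630 t/yr; τ = 9310 / 23630 = 0.3940 yr.

0.394 yr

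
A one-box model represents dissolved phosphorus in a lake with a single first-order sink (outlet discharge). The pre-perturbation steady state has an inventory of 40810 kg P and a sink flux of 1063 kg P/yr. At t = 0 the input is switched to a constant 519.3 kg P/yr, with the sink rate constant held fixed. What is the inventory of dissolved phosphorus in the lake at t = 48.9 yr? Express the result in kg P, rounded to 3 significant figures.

τ = M₀/F₀ = 40810/1063 = 38.39 yr; rate constant k = 1/τ.
New steady state M_∞ = F₁/k = F₁·τ = 519.3 × 38.39 = 19937 kg P.
M(t) = M_∞ + (M₀ − M_∞)·e^(−t/τ); t/τ = 48.9/38.39 = 1.274, so e^(−t/τ) = 0.2798.
M(t) = 19937 + 20870 × 0.2798 = 25777 kg P.

25800 kg P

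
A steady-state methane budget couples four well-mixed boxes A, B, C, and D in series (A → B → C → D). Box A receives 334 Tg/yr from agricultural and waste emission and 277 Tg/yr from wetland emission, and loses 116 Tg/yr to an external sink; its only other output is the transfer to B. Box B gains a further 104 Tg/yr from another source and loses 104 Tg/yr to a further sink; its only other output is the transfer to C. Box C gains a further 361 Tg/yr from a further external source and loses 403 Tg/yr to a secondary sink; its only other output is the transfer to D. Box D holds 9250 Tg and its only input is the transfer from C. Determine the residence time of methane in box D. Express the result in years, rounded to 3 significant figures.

20.4 yr

Box A: F(A→B) = (334 + 277) − 116 = 495.00 Tg/yr.
Box B: F(B→C) = (495.00 + 104) − 104 = 495.00 Tg/yr.
Box C: F(C→D) = (495.00 + 361) − 403 = 453.00 Tg/yr.
Box D throughput = its input = 453.00 Tg/yr; τ = 9250 / 453.00 = 20.42 yr.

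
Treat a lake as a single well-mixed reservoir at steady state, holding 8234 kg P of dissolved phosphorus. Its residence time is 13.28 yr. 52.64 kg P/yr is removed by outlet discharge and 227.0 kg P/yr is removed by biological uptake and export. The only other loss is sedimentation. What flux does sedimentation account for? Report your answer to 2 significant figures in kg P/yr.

Total removal F = M/τ = 8234 / 13.28 = 620.0 kg P/yr.
Sedimentation = F − (52.64 + 227.0) = 620.0 − 279.6 = 340.4 kg P/yr.

340 kg P/yr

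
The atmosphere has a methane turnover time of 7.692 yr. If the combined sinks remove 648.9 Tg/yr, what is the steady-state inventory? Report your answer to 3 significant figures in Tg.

τ = M/F ⇒ M = τ × F = 7.692 × 648.9 = 4991 Tg.

4990 Tg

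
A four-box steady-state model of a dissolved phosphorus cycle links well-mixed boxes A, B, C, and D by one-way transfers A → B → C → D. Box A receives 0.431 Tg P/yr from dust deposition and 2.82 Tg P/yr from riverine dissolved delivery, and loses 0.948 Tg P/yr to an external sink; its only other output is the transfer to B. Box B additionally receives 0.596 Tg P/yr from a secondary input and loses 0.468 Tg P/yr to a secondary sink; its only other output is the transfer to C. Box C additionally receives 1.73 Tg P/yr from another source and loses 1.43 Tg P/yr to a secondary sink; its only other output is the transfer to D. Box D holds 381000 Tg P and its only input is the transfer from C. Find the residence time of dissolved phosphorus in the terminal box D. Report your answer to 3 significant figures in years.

140000 yr

Box A: F(A→B) = (0.431 + 2.82) − 0.948 = 2.3030 Tg P/yr.
Box B: F(B→C) = (2.3030 + 0.596) − 0.468 = 2.4310 Tg P/yr.
Box C: F(C→D) = (2.4310 + 1.73) − 1.43 = 2.7310 Tg P/yr.
Box D throughput = its input = 2.7310 Tg P/yr; τ = 381000 / 2.7310 = 139500 yr.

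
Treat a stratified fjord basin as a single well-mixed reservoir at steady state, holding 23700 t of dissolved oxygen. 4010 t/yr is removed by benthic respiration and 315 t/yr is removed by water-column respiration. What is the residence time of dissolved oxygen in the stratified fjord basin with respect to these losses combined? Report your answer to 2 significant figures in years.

Total removal = 4010 + 315.0 = 4325.0 t/yr.
τ = M / ΣF_out = 23700 / 4325.0 = 5.480 yr.

5.5 yr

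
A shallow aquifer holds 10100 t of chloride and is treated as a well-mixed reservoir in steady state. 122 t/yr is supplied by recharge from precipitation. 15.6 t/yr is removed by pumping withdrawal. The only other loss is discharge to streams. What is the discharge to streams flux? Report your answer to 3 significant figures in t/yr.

106 t/yr

At steady state ΣF_in = ΣF_out.
ΣF_in = 122.00 t/yr.
Discharge to streams flux = ΣF_in − (15.6) = 122.00 − 15.60 = 106.4 t/yr.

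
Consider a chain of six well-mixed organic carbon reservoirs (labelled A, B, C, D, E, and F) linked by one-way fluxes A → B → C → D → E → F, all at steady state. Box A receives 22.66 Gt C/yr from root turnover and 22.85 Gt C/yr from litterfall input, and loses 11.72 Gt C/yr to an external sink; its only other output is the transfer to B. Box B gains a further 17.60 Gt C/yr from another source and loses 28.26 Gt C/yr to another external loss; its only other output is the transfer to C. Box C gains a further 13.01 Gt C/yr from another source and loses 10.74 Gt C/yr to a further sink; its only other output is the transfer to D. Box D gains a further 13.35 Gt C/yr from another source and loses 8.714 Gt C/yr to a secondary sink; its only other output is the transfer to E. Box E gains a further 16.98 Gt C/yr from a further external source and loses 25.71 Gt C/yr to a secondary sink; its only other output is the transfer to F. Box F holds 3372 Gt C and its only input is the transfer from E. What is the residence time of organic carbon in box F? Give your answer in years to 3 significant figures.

Box A: F(A→B) = (22.66 + 22.85) − 11.72 = 33.790 Gt C/yr.
Box B: F(B→C) = (33.790 + 17.60) − 28.26 = 23.130 Gt C/yr.
Box C: F(C→D) = (23.130 + 13.01) − 10.74 = 25.400 Gt C/yr.
Box D: F(D→E) = (25.400 + 13.35) − 8.714 = 30.036 Gt C/yr.
Box E: F(E→F) = (30.036 + 16.98) − 25.71 = 21.306 Gt C/yr.
Box F throughput = its input = 21.306 Gt C/yr; τ = 3372 / 21.306 = 158.3 yr.

158 yr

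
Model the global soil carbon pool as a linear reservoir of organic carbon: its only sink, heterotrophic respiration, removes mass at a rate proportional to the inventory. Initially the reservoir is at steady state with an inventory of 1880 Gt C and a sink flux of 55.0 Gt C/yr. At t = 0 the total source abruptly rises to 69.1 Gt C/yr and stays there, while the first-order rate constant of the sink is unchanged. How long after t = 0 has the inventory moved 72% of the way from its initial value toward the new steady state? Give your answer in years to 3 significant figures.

τ = M₀/F₀ = 1880/55.0 = 34.18 yr.
The remaining gap fraction is e^(−t/τ); 72% covered ⇒ e^(−t/τ) = 0.280.
t = −τ ln(0.280) = 34.18 × 1.273 = 43.51 yr.

43.5 yr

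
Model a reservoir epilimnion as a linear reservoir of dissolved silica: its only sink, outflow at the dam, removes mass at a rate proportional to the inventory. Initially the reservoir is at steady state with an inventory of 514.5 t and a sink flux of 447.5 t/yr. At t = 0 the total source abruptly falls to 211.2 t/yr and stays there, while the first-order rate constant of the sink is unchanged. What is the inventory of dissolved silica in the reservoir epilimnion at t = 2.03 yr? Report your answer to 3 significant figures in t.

Residence time τ = M₀/F₀ = 1.150 yr. The eventual steady state is M_∞ = M₀·(F₁/F₀) = 514.5 × 211.2/447.5 = 242.82 t.
The anomaly ΔM(t) = M(t) − M_∞ decays as ΔM₀·e^(−t/τ) with ΔM₀ = 514.5 − 242.82 = 271.7 t.
At t = 2.03 yr, e^(−t/τ) = e^(−1.766) = 0.1711, so ΔM = 46.48 t and M = 242.82 + 46.48 = 289.30 t.

289 t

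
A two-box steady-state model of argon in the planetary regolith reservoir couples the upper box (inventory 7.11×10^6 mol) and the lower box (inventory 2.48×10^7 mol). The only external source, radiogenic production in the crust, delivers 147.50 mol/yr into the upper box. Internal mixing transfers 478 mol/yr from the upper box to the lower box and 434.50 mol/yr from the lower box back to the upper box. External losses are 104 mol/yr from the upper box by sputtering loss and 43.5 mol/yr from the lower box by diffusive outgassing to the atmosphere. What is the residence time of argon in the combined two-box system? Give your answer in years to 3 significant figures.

Treat the two boxes together as one reservoir: the mixing fluxes between them are internal recycling, so τ = ΣM / Σ(external losses).
M_total = 7.11×10^6 + 2.48×10^7 = 3.1910×10^7 mol.
ΣF_external_out = 104 + 43.5 = 147.50 mol/yr.
τ = M_total / ΣF_ext = 3.1910×10^7 / 147.50 = 216300 yr.

216000 yr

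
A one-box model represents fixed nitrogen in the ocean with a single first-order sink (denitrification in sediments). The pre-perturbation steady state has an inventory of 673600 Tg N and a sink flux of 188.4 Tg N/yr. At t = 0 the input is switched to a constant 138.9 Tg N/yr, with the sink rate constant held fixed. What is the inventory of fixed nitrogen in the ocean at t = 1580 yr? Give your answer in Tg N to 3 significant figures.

The sink rate constant is k = F₀/M₀ = 188.4/673600 = 0.0002797 yr⁻¹.
Solving dM/dt = F₁ − kM with M(0) = M₀ gives M(t) = F₁/k + (M₀ − F₁/k)·e^(−kt).
F₁/k = 138.9/0.0002797 = 496620 Tg N; kt = 0.0002797 × 1580 = 0.4419, e^(−kt) = 0.6428.
M(1580) = 496620 + (673600 − 496620) × 0.6428 = 496620 + 113800 = 610380 Tg N.

610000 Tg N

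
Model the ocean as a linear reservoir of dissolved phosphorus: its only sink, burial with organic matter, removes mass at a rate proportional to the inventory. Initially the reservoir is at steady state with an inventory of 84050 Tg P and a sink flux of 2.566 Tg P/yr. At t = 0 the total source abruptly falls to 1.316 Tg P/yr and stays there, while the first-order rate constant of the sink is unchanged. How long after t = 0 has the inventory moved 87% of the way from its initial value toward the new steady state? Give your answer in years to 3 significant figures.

66800 yr

τ = M₀/F₀ = 84050/2.566 = 32760 yr.
The remaining gap fraction is e^(−t/τ); 87% covered ⇒ e^(−t/τ) = 0.130.
t = −τ ln(0.130) = 32760 × 2.040 = 66830 yr.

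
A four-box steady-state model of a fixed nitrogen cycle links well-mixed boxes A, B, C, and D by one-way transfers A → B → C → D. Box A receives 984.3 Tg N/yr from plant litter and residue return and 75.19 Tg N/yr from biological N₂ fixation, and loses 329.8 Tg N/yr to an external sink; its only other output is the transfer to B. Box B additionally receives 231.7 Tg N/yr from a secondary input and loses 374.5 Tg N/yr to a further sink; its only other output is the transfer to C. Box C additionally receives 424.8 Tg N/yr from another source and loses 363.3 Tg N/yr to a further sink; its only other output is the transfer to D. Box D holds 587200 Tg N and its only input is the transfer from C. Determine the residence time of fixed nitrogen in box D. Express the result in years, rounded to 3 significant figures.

906 yr

Box A: F(A→B) = (984.3 + 75.19) − 329.8 = 729.69 Tg N/yr.
Box B: F(B→C) = (729.69 + 231.7) − 374.5 = 586.89 Tg N/yr.
Box C: F(C→D) = (586.89 + 424.8) − 363.3 = 648.39 Tg N/yr.
Box D throughput = its input = 648.39 Tg N/yr; τ = 587200 / 648.39 = 905.6 yr.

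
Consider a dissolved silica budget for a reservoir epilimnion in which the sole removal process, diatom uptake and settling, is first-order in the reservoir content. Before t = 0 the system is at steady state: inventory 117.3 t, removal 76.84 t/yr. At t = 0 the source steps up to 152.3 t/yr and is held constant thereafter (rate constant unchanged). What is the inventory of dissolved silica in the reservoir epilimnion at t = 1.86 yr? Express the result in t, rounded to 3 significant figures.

Residence time τ = M₀/F₀ = 1.527 yr. The eventual steady state is M_∞ = M₀·(F₁/F₀) = 117.3 × 152.3/76.84 = 232.49 t.
The anomaly ΔM(t) = M(t) − M_∞ decays as ΔM₀·e^(−t/τ) with ΔM₀ = 117.3 − 232.49 = −115.2 t.
At t = 1.86 yr, e^(−t/τ) = e^(−1.218) = 0.2957, so ΔM = −34.06 t and M = 232.49 − 34.06 = 198.43 t.

198 t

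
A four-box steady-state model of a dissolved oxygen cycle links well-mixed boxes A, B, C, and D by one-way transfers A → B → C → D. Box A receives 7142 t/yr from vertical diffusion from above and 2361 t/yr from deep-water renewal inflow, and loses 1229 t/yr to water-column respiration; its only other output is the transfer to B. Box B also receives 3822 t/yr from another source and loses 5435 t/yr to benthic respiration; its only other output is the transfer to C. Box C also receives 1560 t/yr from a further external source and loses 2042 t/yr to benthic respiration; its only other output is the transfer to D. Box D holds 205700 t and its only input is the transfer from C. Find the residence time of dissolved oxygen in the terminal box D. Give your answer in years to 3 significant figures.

Box A: F(A→B) = (7142 + 2361) − 1229 = 8274.0 t/yr.
Box B: F(B→C) = (8274.0 + 3822) − 5435 = 6661.0 t/yr.
Box C: F(C→D) = (6661.0 + 1560) − 2042 = 6179.0 t/yr.
Box D throughput = its input = 6179.0 t/yr; τ = 205700 / 6179.0 = 33.29 yr.

33.3 yr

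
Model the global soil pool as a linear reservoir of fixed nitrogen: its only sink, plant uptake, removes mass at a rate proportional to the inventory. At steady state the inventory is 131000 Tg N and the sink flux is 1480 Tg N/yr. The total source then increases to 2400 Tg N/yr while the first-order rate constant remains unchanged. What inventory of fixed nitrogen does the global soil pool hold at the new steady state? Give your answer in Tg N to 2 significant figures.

Rate constant k = F/M = 1480 / 131000 = 0.01130 yr⁻¹.
At the new steady state, source = k·M_new ⇒ M_new = 2400 / 0.01130 = 212400 Tg N.
(Equivalently M_new = M × F_new/F_old = 131000 × 2400/1480.)

210000 Tg N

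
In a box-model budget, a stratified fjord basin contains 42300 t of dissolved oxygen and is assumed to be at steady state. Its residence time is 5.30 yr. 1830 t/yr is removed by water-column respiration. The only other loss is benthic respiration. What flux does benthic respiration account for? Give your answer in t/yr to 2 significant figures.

Total removal F = M/τ = 42300 / 5.30 = 7981 t/yr.
Benthic respiration = F − (1830) = 7981 − 1830 = 6151 t/yr.

6200 t/yr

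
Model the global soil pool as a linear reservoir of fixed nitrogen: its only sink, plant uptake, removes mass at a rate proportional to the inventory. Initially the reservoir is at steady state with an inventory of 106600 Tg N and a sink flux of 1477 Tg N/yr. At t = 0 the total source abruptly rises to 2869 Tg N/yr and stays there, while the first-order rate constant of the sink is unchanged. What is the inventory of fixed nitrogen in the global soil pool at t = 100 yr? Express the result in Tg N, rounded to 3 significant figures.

182000 Tg N

The sink rate constant is k = F₀/M₀ = 1477/106600 = 0.01386 yr⁻¹.
Solving dM/dt = F₁ − kM with M(0) = M₀ gives M(t) = F₁/k + (M₀ − F₁/k)·e^(−kt).
F₁/k = 2869/0.01386 = 207070 Tg N; kt = 0.01386 × 100 = 1.386, e^(−kt) = 0.2502.
M(100) = 207070 + (106600 − 207070) × 0.2502 = 207070 − 25130 = 181930 Tg N.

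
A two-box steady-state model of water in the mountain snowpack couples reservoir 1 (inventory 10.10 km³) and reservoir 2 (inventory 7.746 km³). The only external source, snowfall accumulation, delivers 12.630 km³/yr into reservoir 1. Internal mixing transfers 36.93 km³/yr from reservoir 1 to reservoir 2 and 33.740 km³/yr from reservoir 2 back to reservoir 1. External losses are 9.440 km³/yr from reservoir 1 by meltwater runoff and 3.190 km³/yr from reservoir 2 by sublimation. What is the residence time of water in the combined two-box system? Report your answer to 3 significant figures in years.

1.41 yr

For the system as a whole, the A↔B exchange is internal and contributes nothing to the throughput; only the external sinks remove mass.
M_total = 10.10 + 7.746 = 17.846 km³.
ΣF_external_out = 9.440 + 3.190 = 12.630 km³/yr.
τ = M_total / ΣF_ext = 17.846 / 12.630 = 1.413 yr.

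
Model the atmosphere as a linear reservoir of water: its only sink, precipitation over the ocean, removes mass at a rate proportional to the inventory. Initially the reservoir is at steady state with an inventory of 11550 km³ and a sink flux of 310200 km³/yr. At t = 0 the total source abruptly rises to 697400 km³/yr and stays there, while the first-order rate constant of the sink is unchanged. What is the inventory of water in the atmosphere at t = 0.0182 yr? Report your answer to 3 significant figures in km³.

17100 km³

Residence time τ = M₀/F₀ = 0.03723 yr. The eventual steady state is M_∞ = M₀·(F₁/F₀) = 11550 × 697400/310200 = 25967 km³.
The anomaly ΔM(t) = M(t) − M_∞ decays as ΔM₀·e^(−t/τ) with ΔM₀ = 11550 − 25967 = −14420 km³.
At t = 0.0182 yr, e^(−t/τ) = e^(−0.4888) = 0.6134, so ΔM = −8843 km³ and M = 25967 − 8843 = 17124 km³.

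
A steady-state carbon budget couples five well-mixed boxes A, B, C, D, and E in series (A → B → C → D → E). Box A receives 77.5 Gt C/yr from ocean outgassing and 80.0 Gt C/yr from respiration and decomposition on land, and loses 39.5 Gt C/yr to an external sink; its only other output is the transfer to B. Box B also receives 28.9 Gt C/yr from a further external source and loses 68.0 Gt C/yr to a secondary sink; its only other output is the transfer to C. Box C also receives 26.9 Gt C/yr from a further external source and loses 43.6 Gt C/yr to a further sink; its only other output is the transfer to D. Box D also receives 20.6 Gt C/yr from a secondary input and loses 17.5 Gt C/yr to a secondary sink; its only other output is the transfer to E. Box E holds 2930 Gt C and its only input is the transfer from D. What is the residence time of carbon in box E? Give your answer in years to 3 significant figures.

Box A: F(A→B) = (77.5 + 80.0) − 39.5 = 118.00 Gt C/yr.
Box B: F(B→C) = (118.00 + 28.9) − 68.0 = 78.900 Gt C/yr.
Box C: F(C→D) = (78.900 + 26.9) − 43.6 = 62.200 Gt C/yr.
Box D: F(D→E) = (62.200 + 20.6) − 17.5 = 65.300 Gt C/yr.
Box E throughput = its input = 65.300 Gt C/yr; τ = 2930 / 65.300 = 44.87 yr.

44.9 yr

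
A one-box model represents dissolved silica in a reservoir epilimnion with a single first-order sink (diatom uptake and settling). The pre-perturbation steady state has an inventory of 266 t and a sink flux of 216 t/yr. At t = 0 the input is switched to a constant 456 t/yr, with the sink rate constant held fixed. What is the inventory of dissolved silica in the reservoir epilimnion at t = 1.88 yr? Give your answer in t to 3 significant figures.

497 t

The sink rate constant is k = F₀/M₀ = 216/266 = 0.8120 yr⁻¹.
Solving dM/dt = F₁ − kM with M(0) = M₀ gives M(t) = F₁/k + (M₀ − F₁/k)·e^(−kt).
F₁/k = 456/0.8120 = 561.56 t; kt = 0.8120 × 1.88 = 1.527, e^(−kt) = 0.2173.
M(1.88) = 561.56 + (266 − 561.56) × 0.2173 = 561.56 − 64.22 = 497.34 t.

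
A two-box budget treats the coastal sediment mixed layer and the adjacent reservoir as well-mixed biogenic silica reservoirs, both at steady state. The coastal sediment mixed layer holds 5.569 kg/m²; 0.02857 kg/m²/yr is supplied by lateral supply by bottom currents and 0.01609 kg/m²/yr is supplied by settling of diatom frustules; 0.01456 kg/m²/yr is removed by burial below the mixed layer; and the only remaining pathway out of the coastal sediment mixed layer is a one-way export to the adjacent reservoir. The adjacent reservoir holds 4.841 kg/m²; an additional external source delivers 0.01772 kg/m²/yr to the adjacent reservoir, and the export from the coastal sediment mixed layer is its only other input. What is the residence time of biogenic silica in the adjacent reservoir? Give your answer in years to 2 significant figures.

Balance the coastal sediment mixed layer: ΣF_in = 0.02857 + 0.01609 = 0.044660 kg/m²/yr.
Export to the adjacent reservoir = ΣF_in − (0.01456) = 0.030100 kg/m²/yr.
Total input to the adjacent reservoir = 0.030100 + 0.01772 = 0.047820 kg/m²/yr; at steady state this equals its total output.
τ = M / F = 4.841 / 0.047820 = 101.2 yr.

100 yr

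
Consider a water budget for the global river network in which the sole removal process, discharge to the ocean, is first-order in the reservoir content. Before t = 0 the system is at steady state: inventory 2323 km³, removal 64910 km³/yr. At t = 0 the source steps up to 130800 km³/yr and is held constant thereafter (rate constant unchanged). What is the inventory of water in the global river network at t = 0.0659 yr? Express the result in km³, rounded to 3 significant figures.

Residence time τ = M₀/F₀ = 0.03579 yr. The eventual steady state is M_∞ = M₀·(F₁/F₀) = 2323 × 130800/64910 = 4681.1 km³.
The anomaly ΔM(t) = M(t) − M_∞ decays as ΔM₀·e^(−t/τ) with ΔM₀ = 2323 − 4681.1 = −2358 km³.
At t = 0.0659 yr, e^(−t/τ) = e^(−1.841) = 0.1586, so ΔM = −374.0 km³ and M = 4681.1 − 374.0 = 4307.1 km³.

4310 km³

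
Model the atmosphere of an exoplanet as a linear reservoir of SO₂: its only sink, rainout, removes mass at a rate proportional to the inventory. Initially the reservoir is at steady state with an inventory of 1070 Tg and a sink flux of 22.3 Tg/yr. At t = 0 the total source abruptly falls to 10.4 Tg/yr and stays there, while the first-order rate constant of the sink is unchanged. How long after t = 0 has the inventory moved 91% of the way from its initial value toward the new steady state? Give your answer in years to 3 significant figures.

τ = M₀/F₀ = 1070/22.3 = 47.98 yr.
The remaining gap fraction is e^(−t/τ); 91% covered ⇒ e^(−t/τ) = 0.0900.
t = −τ ln(0.0900) = 47.98 × 2.408 = 115.5 yr.

116 yr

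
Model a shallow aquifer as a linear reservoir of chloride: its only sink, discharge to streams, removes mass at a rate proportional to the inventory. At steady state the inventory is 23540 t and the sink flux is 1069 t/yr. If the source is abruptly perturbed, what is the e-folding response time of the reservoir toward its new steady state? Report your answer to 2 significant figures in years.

22 yr

For a linear reservoir the response time equals the residence time τ = M/F.
τ = 23540 / 1069 = 22.02 yr.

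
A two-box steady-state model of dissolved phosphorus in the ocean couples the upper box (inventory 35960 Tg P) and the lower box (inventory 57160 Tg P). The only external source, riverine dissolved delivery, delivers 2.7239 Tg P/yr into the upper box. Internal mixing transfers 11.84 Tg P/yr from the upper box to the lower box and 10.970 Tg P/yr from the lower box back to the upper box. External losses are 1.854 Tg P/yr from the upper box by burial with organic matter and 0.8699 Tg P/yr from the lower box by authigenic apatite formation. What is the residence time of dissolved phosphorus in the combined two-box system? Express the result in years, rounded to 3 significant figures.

For the system as a whole, the A↔B exchange is internal and contributes nothing to the throughput; only the external sinks remove mass.
M_total = 35960 + 57160 = 93120 Tg P.
ΣF_external_out = 1.854 + 0.8699 = 2.7239 Tg P/yr.
τ = M_total / ΣF_ext = 93120 / 2.7239 = 34190 yr.

34200 yr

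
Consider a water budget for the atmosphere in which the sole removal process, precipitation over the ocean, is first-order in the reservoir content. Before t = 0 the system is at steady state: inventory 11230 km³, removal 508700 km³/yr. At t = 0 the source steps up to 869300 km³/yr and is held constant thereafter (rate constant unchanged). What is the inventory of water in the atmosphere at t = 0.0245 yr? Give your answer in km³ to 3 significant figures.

The sink rate constant is k = F₀/M₀ = 508700/11230 = 45.30 yr⁻¹.
Solving dM/dt = F₁ − kM with M(0) = M₀ gives M(t) = F₁/k + (M₀ − F₁/k)·e^(−kt).
F₁/k = 869300/45.30 = 19191 km³; kt = 45.30 × 0.0245 = 1.110, e^(−kt) = 0.3296.
M(0.0245) = 19191 + (11230 − 19191) × 0.3296 = 19191 − 2624 = 16567 km³.

16600 km³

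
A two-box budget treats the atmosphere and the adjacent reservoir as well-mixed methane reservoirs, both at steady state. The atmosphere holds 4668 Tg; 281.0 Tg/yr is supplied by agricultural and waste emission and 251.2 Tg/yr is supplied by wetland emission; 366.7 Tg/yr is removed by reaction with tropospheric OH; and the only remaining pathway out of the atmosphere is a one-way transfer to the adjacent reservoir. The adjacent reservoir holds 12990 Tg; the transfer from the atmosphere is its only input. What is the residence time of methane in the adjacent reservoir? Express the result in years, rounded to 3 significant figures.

78.5 yr

Balance the atmosphere: ΣF_in = 281.0 + 251.2 = 532.20 Tg/yr.
Transfer to the adjacent reservoir = ΣF_in − (366.7) = 165.50 Tg/yr.
At steady state the output of the adjacent reservoir equals its input, 165.50 Tg/yr.
τ = M / F = 12990 / 165.50 = 78.49 yr.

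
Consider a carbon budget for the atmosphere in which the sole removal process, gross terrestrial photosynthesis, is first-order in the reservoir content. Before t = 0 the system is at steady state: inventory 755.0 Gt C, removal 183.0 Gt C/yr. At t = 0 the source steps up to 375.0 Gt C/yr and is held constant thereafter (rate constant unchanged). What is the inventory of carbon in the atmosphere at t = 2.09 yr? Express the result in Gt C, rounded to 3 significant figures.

Residence time τ = M₀/F₀ = 4.126 yr. The eventual steady state is M_∞ = M₀·(F₁/F₀) = 755.0 × 375.0/183.0 = 1547.1 Gt C.
The anomaly ΔM(t) = M(t) − M_∞ decays as ΔM₀·e^(−t/τ) with ΔM₀ = 755.0 − 1547.1 = −792.1 Gt C.
At t = 2.09 yr, e^(−t/τ) = e^(−0.5066) = 0.6026, so ΔM = −477.3 Gt C and M = 1547.1 − 477.3 = 1069.8 Gt C.

1070 Gt C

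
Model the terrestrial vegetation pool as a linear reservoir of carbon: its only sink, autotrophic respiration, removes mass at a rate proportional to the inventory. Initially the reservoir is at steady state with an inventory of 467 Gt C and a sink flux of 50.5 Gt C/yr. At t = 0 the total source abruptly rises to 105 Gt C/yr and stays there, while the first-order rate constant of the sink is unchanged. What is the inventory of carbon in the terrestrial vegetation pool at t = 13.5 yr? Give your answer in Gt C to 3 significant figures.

854 Gt C

Residence time τ = M₀/F₀ = 9.248 yr. The eventual steady state is M_∞ = M₀·(F₁/F₀) = 467 × 105/50.5 = 970.99 Gt C.
The anomaly ΔM(t) = M(t) − M_∞ decays as ΔM₀·e^(−t/τ) with ΔM₀ = 467 − 970.99 = −504.0 Gt C.
At t = 13.5 yr, e^(−t/τ) = e^(−1.460) = 0.2323, so ΔM = −117.1 Gt C and M = 970.99 − 117.1 = 853.93 Gt C.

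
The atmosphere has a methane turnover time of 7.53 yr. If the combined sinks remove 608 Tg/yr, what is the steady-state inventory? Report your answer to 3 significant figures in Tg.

4580 Tg

τ = M/F ⇒ M = τ × F = 7.53 × 608 = 4578 Tg.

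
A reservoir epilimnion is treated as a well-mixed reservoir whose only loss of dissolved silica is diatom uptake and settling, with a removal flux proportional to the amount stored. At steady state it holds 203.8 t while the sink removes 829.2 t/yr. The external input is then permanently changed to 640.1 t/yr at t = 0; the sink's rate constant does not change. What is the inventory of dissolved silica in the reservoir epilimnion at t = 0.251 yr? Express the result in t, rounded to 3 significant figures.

The sink rate constant is k = F₀/M₀ = 829.2/203.8 = 4.069 yr⁻¹.
Solving dM/dt = F₁ − kM with M(0) = M₀ gives M(t) = F₁/k + (M₀ − F₁/k)·e^(−kt).
F₁/k = 640.1/4.069 = 157.32 t; kt = 4.069 × 0.251 = 1.021, e^(−kt) = 0.3601.
M(0.251) = 157.32 + (203.8 − 157.32) × 0.3601 = 157.32 + 16.74 = 174.06 t.

174 t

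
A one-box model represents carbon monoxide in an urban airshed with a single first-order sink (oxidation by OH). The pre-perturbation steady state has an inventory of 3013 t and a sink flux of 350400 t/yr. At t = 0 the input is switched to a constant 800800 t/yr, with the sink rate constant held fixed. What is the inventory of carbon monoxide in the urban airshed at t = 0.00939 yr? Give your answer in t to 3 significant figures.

The sink rate constant is k = F₀/M₀ = 350400/3013 = 116.3 yr⁻¹.
Solving dM/dt = F₁ − kM with M(0) = M₀ gives M(t) = F₁/k + (M₀ − F₁/k)·e^(−kt).
F₁/k = 800800/116.3 = 6885.9 t; kt = 116.3 × 0.00939 = 1.092, e^(−kt) = 0.3355.
M(0.00939) = 6885.9 + (3013 − 6885.9) × 0.3355 = 6885.9 − 1299 = 5586.4 t.

5590 t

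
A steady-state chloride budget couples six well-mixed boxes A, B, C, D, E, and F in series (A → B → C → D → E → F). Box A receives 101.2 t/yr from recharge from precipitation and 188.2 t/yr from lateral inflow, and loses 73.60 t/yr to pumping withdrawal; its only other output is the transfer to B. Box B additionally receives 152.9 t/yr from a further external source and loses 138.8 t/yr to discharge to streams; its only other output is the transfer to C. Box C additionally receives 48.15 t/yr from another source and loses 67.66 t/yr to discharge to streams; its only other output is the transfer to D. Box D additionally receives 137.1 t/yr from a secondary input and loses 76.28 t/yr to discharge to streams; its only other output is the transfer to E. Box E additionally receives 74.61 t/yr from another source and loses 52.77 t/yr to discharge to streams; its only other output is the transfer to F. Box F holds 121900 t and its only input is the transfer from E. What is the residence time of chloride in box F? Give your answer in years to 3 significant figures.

Box A: F(A→B) = (101.2 + 188.2) − 73.60 = 215.80 t/yr.
Box B: F(B→C) = (215.80 + 152.9) − 138.8 = 229.90 t/yr.
Box C: F(C→D) = (229.90 + 48.15) − 67.66 = 210.39 t/yr.
Box D: F(D→E) = (210.39 + 137.1) − 76.28 = 271.21 t/yr.
Box E: F(E→F) = (271.21 + 74.61) − 52.77 = 293.05 t/yr.
Box F throughput = its input = 293.05 t/yr; τ = 121900 / 293.05 = 416.0 yr.

416 yr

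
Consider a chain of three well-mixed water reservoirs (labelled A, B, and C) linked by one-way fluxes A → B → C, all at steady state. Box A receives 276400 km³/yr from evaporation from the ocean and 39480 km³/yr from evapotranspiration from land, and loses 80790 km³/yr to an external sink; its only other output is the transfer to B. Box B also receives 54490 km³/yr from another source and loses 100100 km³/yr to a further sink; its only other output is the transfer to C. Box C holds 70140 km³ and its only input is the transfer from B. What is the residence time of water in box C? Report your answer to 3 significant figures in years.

0.370 yr

Box A: F(A→B) = (276400 + 39480) − 80790 = 235090 km³/yr.
Box B: F(B→C) = (235090 + 54490) − 100100 = 189480 km³/yr.
Box C throughput = its input = 189480 km³/yr; τ = 70140 / 189480 = 0.3702 yr.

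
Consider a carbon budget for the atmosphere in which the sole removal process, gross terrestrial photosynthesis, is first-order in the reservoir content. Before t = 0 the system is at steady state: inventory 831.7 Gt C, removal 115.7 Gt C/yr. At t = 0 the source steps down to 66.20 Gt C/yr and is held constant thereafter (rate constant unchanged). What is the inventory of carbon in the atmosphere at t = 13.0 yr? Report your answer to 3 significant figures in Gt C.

534 Gt C

Residence time τ = M₀/F₀ = 7.188 yr. The eventual steady state is M_∞ = M₀·(F₁/F₀) = 831.7 × 66.20/115.7 = 475.87 Gt C.
The anomaly ΔM(t) = M(t) − M_∞ decays as ΔM₀·e^(−t/τ) with ΔM₀ = 831.7 − 475.87 = 355.8 Gt C.
At t = 13.0 yr, e^(−t/τ) = e^(−1.808) = 0.1639, so ΔM = 58.32 Gt C and M = 475.87 + 58.32 = 534.20 Gt C.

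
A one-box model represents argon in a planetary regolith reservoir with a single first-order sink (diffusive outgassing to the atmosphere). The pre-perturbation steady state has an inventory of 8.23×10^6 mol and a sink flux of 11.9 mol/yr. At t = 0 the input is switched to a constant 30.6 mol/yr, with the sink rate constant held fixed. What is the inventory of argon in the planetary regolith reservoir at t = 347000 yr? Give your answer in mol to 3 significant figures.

1.33×10^7 mol

The sink rate constant is k = F₀/M₀ = 11.9/8.23×10^6 = 1.446×10^-6 yr⁻¹.
Solving dM/dt = F₁ − kM with M(0) = M₀ gives M(t) = F₁/k + (M₀ − F₁/k)·e^(−kt).
F₁/k = 30.6/1.446×10^-6 = 2.1163×10^7 mol; kt = 1.446×10^-6 × 347000 = 0.5017, e^(−kt) = 0.6055.
M(347000) = 2.1163×10^7 + (8.23×10^6 − 2.1163×10^7) × 0.6055 = 2.1163×10^7 − 7.831×10^6 = 1.3332×10^7 mol.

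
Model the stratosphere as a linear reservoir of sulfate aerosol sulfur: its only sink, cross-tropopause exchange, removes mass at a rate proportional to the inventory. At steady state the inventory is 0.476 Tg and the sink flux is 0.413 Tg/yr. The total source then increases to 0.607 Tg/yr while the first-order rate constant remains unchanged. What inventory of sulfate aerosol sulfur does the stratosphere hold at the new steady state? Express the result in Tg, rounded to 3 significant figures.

0.700 Tg

Rate constant k = F/M = 0.413 / 0.476 = 0.8676 yr⁻¹.
At the new steady state, source = k·M_new ⇒ M_new = 0.607 / 0.8676 = 0.6996 Tg.
(Equivalently M_new = M × F_new/F_old = 0.476 × 0.607/0.413.)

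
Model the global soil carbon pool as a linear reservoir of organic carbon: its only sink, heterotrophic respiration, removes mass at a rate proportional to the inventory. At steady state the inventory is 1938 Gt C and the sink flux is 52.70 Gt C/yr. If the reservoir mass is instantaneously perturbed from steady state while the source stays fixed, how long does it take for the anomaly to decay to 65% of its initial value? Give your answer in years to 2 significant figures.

16 yr

For a linear reservoir the anomaly decays as exp(−t/τ) with τ = M/F = 1938/52.70 = 36.77 yr.
exp(−t/τ) = 0.65 ⇒ t = −τ ln(0.65) = 36.77 × 0.4308 = 15.84 yr.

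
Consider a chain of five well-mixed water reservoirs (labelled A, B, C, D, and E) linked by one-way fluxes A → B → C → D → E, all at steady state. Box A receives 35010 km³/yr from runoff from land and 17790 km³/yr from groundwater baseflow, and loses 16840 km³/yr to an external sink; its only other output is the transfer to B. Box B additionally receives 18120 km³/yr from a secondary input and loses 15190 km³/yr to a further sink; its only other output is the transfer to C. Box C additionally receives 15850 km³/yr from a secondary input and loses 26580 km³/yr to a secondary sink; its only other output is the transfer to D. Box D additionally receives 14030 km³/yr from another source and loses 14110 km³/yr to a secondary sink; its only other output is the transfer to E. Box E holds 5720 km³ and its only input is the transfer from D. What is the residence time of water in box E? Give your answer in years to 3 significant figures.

Box A: F(A→B) = (35010 + 17790) − 16840 = 35960 km³/yr.
Box B: F(B→C) = (35960 + 18120) − 15190 = 38890 km³/yr.
Box C: F(C→D) = (38890 + 15850) − 26580 = 28160 km³/yr.
Box D: F(D→E) = (28160 + 14030) − 14110 = 28080 km³/yr.
Box E throughput = its input = 28080 km³/yr; τ = 5720 / 28080 = 0.2037 yr.

0.204 yr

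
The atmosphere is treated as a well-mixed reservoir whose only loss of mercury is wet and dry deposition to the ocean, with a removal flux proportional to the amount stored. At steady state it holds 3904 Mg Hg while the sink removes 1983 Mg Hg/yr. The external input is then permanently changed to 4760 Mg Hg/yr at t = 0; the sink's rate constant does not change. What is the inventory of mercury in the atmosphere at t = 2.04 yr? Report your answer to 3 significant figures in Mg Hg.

Residence time τ = M₀/F₀ = 1.969 yr. The eventual steady state is M_∞ = M₀·(F₁/F₀) = 3904 × 4760/1983 = 9371.2 Mg Hg.
The anomaly ΔM(t) = M(t) − M_∞ decays as ΔM₀·e^(−t/τ) with ΔM₀ = 3904 − 9371.2 = −5467 Mg Hg.
At t = 2.04 yr, e^(−t/τ) = e^(−1.036) = 0.3548, so ΔM = −1940 Mg Hg and M = 9371.2 − 1940 = 7431.4 Mg Hg.

7430 Mg Hg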